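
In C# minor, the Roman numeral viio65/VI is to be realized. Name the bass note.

B

The applied chord viio65/VI is rooted on G#: G#-B-D-F.
The figure 65 means first inversion — the third is in the bass.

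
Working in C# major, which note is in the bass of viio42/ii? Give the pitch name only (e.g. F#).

B

The applied chord viio42/ii is rooted on C##: C##-E#-G#-B.
The figure 42 means third inversion — the seventh is in the bass.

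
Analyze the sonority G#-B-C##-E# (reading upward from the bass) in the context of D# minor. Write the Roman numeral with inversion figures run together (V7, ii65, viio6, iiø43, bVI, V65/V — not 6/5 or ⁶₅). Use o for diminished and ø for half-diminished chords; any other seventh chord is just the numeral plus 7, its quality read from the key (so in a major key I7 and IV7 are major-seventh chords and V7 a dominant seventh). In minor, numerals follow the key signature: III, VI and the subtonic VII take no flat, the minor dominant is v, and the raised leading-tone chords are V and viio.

Stacked in thirds the chord is C##-E#-G#-B: a fully diminished seventh chord on C##.
C## is scale degree 7 in D# minor, and a fully diminished seventh chord on that degree is written viio7.
With G# in the bass the chord is in second inversion, so the figured bass is 43.

viio43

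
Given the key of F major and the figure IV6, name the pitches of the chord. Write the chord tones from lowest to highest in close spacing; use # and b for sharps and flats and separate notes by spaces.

In F major, scale degree 4 is Bb, and the diatonic chord built there is a major triad.
That chord is spelled Bb-D-F.
With the 6 figure the chord is in first inversion; from the bass D upward in close position it reads D-F-Bb.

D F Bb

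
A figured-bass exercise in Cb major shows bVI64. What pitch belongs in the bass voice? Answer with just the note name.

Ebb

bVI in Cb major has root Abb; the chord is Abb-Cb-Ebb.
The figure 64 means second inversion — the fifth is in the bass.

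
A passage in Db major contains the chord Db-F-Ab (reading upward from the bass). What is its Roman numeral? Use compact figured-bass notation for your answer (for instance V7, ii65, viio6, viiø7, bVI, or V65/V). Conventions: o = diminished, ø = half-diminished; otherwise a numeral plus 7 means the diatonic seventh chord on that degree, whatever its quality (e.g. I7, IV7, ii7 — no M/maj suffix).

I

Stacked in thirds the chord is Db-F-Ab: a major triad on Db.
In Db major, Db is the tonic; the diatonic major triad there is I.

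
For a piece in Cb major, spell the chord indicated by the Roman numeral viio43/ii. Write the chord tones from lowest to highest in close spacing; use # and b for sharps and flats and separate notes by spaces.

viio43/ii is a secondary leading-tone chord. The target ii is Db in Cb major; the applied chord is rooted a semitone below, on C.
Building a fully diminished seventh chord on C gives C-Eb-Gb-Bbb.
The figured bass 43 indicates second inversion, placing the fifth (Gb) in the bass: Gb-Bbb-C-Eb.

Gb Bbb C Eb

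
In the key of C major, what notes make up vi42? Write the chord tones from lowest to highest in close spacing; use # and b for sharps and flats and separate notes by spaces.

G A C E

The numeral's case and figure indicate a minor seventh chord. In C major its root, the submediant, is A.
Stacking thirds from A gives A-C-E-G.
With the 42 figure the chord is in third inversion; from the bass G upward in close position it reads G-A-C-E.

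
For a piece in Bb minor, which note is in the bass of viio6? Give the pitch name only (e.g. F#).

viio in Bb minor has root A; the chord is A-C-Eb.
The figure 6 means first inversion — the third is in the bass.

C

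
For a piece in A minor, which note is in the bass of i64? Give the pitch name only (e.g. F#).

i in A minor has root A; the chord is A-C-E.
The figure 64 means second inversion — the fifth is in the bass.

E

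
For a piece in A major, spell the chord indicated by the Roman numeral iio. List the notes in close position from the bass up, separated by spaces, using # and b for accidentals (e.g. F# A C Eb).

B D F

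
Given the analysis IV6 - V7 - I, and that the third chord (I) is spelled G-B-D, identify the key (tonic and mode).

I is given as G-B-D — a major triad with root G.
If G is scale degree 1 and the mode makes that degree carry a major triad, the tonic is G and the mode is major.

G major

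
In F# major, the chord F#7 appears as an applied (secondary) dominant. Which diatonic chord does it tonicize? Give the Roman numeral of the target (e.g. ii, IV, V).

IV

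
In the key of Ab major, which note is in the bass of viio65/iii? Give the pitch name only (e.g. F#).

The applied chord viio65/iii is rooted on B: B-D-F-Ab.
The figure 65 means first inversion — the third is in the bass.

D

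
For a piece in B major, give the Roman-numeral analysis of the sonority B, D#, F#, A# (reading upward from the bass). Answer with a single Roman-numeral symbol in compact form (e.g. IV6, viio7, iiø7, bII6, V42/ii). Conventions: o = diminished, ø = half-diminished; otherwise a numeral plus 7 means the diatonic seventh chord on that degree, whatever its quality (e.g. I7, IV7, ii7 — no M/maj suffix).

I7

The pitches B-D#-F#-A# form a major seventh chord rooted on B.
B is scale degree 1 in B major, and a major seventh chord on that degree is written I7.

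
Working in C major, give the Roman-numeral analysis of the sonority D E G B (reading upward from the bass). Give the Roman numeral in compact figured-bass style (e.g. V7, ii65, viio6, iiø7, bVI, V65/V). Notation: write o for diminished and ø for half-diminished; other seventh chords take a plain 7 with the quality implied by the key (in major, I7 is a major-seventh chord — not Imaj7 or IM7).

iii42

Stacked in thirds the chord is E-G-B-D: a minor seventh chord on E.
In C major, E is the mediant; the diatonic minor seventh chord there is iii7.
With D in the bass the chord is in third inversion, so the figured bass is 42.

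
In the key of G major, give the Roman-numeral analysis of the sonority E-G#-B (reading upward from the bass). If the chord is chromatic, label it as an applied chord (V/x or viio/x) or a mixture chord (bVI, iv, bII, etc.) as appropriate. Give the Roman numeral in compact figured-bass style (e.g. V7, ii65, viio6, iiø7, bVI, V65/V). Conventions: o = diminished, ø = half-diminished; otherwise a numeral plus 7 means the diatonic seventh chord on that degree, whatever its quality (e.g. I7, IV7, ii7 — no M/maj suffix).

Stacked in thirds the chord is E-G#-B: a major triad on E.
E is not a diatonic chord root with this quality in G major, but it lies a perfect fifth above A (ii), so the chord functions as an applied dominant of ii.

V/ii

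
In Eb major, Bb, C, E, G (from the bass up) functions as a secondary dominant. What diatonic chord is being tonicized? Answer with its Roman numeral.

ii

The chord is a dominant seventh chord on C.
A dominant resolves down a perfect fifth: C → F. In Eb major, F is scale degree 2, i.e. ii.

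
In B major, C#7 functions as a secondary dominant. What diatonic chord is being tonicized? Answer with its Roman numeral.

The chord is a dominant seventh chord on C#.
A dominant resolves down a perfect fifth: C# → F#. In B major, F# is scale degree 5, i.e. V.

V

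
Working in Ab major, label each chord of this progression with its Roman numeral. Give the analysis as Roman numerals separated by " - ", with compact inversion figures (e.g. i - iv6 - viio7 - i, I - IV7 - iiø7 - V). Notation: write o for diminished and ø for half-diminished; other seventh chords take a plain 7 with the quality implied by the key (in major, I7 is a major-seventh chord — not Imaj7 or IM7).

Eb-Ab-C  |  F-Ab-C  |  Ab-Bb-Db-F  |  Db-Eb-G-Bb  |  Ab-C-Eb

I64 - vi - ii42 - V42 - I

Eb-Ab-C has root Ab, degree 1 in Ab major, so I64.
F-Ab-C has root F, degree 6 in Ab major, so vi.
Ab-Bb-Db-F: root Bb is the supertonic; minor seventh chord there is ii42.
Db-Eb-G-Bb: root Eb is the dominant; dominant seventh chord there is V42.
Ab-C-Eb: major triad on Ab = scale degree 1 → I.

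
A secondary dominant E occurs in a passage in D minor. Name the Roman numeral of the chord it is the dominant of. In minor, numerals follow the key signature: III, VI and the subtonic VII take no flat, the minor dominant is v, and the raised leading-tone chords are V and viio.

The chord is a major triad on E.
A dominant resolves down a perfect fifth: E → A. In D minor, A is scale degree 5, i.e. V.

V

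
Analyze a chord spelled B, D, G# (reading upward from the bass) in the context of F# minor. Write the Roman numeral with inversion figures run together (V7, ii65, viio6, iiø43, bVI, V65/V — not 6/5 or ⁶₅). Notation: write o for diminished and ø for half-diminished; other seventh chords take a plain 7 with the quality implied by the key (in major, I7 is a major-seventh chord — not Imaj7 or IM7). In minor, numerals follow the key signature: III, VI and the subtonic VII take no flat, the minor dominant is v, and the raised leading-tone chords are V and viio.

The pitches G#-B-D form a diminished triad rooted on G#.
In F# minor, G# is the supertonic; the diatonic diminished triad there is iio.
With B in the bass the chord is in first inversion, so the figured bass is 6.

iio6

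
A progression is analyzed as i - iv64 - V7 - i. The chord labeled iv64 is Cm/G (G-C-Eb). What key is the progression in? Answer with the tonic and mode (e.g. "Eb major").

The chord Cm/G is a minor triad rooted on C; its label is iv64.
Counting down 3 scale steps from C places the tonic on G; a minor triad on degree 4 is diatonic only in minor.

G minor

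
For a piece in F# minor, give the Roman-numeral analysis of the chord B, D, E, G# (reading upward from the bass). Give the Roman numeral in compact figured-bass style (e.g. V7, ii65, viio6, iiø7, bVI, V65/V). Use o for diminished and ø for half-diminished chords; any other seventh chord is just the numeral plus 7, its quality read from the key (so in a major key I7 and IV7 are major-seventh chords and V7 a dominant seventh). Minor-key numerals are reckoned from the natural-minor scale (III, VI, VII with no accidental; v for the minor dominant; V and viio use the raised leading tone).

VII43

The pitches E-G#-B-D form a dominant seventh chord rooted on E.
E is scale degree 7 in F# minor, and a dominant seventh chord on that degree is written VII7.
With B in the bass the chord is in second inversion, so the figured bass is 43.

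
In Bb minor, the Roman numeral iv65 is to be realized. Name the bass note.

Gb

iv in Bb minor has root Eb; the chord is Eb-Gb-Bb-Db.
The figure 65 means first inversion — the third is in the bass.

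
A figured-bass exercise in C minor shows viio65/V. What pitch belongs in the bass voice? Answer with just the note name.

A

The applied chord viio65/V is rooted on F#: F#-A-C-Eb.
The figure 65 means first inversion — the third is in the bass.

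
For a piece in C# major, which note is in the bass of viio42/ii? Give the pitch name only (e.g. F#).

B

The applied chord viio42/ii is rooted on C##: C##-E#-G#-B.
The figure 42 means third inversion — the seventh is in the bass.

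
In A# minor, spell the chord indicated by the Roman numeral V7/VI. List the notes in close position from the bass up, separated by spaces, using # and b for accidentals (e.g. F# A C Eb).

C# E# G# B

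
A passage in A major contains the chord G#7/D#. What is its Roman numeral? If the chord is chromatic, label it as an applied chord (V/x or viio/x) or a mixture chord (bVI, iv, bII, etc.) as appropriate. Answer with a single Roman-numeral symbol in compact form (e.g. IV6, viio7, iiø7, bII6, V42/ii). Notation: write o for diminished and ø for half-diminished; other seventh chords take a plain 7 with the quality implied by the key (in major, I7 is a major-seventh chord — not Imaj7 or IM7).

V43/iii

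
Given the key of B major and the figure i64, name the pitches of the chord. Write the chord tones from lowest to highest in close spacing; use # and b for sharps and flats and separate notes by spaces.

F# B D

i64 is the minor tonic, borrowed from the parallel minor. In B major that root is B.
So the chord is B-D-F#, a minor triad.
With the 64 figure the chord is in second inversion; from the bass F# upward in close position it reads F#-B-D.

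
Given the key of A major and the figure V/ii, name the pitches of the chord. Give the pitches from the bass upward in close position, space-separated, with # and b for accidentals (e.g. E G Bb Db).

F# A# C#

The slash means an applied dominant: we want the dominant of ii. In A major, ii is B minor, and its dominant is built on F#.
Building a major triad on F# gives F#-A#-C#.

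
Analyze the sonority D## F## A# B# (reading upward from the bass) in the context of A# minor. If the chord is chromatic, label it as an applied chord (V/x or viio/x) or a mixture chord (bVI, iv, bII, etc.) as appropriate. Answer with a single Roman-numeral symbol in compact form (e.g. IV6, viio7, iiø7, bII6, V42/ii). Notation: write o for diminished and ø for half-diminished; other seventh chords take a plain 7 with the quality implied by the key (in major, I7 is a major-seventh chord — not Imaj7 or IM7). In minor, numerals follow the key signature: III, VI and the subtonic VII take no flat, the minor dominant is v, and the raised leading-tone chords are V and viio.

V65/V

Stacked in thirds the chord is B#-D##-F##-A#: a dominant seventh chord on B#.
B# is not a diatonic chord root with this quality in A# minor, but it lies a perfect fifth above E# (V), so the chord functions as an applied dominant of V.
With D## in the bass the chord is in first inversion, so the figured bass is 65.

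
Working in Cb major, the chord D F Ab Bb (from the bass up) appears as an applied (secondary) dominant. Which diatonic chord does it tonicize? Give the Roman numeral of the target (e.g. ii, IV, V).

The chord is a dominant seventh chord on Bb.
A dominant resolves down a perfect fifth: Bb → Eb. In Cb major, Eb is scale degree 3, i.e. iii.

iii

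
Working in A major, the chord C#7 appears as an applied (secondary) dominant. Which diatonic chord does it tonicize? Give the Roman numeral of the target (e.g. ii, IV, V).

vi

The chord is a dominant seventh chord on C#.
A dominant resolves down a perfect fifth: C# → F#. In A major, F# is scale degree 6, i.e. vi.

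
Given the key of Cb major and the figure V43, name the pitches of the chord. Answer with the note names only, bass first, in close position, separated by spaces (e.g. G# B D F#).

Db Fb Gb Bb

In Cb major, the fifth degree is Gb, and the diatonic chord built there is a dominant seventh chord.
That chord is spelled Gb-Bb-Db-Fb.
With the 43 figure the chord is in second inversion; from the bass Db upward in close position it reads Db-Fb-Gb-Bb.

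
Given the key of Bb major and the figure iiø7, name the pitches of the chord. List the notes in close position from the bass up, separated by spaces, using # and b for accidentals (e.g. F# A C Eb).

iiø7 is the half-diminished supertonic seventh, borrowed from the parallel minor. In Bb major that root is C.
So the chord is C-Eb-Gb-Bb.

C Eb Gb Bb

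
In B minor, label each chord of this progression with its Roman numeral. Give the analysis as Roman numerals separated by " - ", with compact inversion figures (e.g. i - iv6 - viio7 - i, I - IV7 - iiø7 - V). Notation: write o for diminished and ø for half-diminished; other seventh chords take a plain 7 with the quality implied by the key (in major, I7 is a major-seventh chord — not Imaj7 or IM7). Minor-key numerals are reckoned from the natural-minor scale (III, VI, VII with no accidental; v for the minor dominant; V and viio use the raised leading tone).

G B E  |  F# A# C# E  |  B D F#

G-B-E: root E is the subdominant; minor triad there is iv6.
F#-A#-C#-E: dominant seventh chord on F# = scale degree 5 → V7.
B-D-F#: root B is the tonic; minor triad there is i.

iv6 - V7 - i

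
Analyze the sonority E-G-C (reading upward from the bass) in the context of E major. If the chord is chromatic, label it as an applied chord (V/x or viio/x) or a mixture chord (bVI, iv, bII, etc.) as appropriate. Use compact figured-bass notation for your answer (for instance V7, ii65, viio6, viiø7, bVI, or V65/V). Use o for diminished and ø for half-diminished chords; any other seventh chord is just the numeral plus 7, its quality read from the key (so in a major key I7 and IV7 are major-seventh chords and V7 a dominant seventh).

bVI6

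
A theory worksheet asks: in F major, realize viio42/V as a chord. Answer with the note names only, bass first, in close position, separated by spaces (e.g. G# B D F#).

The slash marks an applied leading-tone chord: viio of V. In F major, V is C, so the leading tone to it is B, a half step below.
Building a fully diminished seventh chord on B gives B-D-F-Ab.
With the 42 figure the chord is in third inversion; from the bass Ab upward in close position it reads Ab-B-D-F.

Ab B D F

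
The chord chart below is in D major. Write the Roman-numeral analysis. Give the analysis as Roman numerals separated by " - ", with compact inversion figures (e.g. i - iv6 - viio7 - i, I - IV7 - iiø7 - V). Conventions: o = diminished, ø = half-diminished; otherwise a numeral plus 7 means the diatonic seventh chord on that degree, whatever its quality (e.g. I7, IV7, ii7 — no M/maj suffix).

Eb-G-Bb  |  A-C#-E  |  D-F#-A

Eb-G-Bb: major triad on Eb — chromatic; Eb is the lowered second degree, so this is the Neapolitan chord, bII.
A-C#-E: major triad on A = scale degree 5 → V.
D-F#-A: major triad on D = scale degree 1 → I.

bII - V - I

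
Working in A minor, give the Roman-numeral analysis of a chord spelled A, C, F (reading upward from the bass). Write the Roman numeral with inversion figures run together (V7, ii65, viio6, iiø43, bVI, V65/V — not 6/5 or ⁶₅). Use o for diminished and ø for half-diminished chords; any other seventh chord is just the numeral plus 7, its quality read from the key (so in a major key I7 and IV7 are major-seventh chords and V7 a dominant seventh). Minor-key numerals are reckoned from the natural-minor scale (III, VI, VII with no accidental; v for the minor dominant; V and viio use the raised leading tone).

The pitches F-A-C form a major triad rooted on F.
In A minor, F is the submediant; the diatonic major triad there is VI.
With A in the bass the chord is in first inversion, so the figured bass is 6.

VI6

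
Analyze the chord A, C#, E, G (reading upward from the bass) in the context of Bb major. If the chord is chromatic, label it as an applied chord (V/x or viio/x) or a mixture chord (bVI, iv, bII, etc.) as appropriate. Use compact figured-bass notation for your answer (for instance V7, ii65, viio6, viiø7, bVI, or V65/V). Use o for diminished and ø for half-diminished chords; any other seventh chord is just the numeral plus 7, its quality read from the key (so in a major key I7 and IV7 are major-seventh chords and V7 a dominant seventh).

V7/iii

The pitches A-C#-E-G form a dominant seventh chord rooted on A.
A is not a diatonic chord root with this quality in Bb major, but it lies a perfect fifth above D (iii), so the chord functions as an applied dominant of iii.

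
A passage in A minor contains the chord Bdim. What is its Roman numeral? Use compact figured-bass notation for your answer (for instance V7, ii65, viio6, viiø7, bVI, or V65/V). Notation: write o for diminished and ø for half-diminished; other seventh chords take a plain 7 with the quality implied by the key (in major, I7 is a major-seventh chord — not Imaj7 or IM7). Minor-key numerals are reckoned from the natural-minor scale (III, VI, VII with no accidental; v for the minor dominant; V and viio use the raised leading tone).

iio

The pitches B-D-F form a diminished triad rooted on B.
In A minor, B is the supertonic; the diatonic diminished triad there is iio.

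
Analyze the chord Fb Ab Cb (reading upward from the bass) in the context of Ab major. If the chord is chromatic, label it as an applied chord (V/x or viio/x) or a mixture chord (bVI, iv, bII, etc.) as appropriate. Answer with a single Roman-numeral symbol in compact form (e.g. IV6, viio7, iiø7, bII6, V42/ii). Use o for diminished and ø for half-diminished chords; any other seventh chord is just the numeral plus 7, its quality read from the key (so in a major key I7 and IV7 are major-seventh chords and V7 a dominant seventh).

bVI

Stacked in thirds the chord is Fb-Ab-Cb: a major triad on Fb.
Fb is the lowered sixth degree of Ab major (diatonic 6 would be F). This is a major triad on the lowered sixth degree, borrowed from the parallel minor.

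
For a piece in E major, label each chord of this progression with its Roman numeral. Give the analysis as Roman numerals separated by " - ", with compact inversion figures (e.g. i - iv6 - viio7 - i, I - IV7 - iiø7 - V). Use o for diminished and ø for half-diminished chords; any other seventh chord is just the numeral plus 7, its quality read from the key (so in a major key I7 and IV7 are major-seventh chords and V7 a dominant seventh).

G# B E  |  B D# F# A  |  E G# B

G#-B-E has root E, degree 1 in E major, so I6.
B-D#-F#-A: root B is the dominant; dominant seventh chord there is V7.
E-G#-B has root E, degree 1 in E major, so I.

I6 - V7 - I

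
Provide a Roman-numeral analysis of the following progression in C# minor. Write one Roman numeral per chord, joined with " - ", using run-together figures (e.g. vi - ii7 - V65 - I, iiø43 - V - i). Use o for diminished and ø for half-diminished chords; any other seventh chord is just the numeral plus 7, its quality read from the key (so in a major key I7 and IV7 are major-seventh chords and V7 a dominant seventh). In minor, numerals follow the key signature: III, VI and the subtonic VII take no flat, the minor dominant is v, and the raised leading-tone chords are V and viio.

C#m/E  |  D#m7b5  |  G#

i6 - iiø7 - V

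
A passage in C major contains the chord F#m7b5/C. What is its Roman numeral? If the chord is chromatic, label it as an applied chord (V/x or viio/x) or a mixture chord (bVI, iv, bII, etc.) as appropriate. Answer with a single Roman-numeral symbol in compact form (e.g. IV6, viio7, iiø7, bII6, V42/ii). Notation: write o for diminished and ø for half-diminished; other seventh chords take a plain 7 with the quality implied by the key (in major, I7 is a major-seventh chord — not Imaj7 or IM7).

Stacked in thirds the chord is F#-A-C-E: a half-diminished seventh chord on F#.
F# sits a half step below G (V in C major); a diminished chord there is the applied leading-tone chord of V.
With C in the bass the chord is in second inversion, so the figured bass is 43.

viiø43/V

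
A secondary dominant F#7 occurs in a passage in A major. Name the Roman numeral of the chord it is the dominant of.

The chord is a dominant seventh chord on F#.
A dominant resolves down a perfect fifth: F# → B. In A major, B is scale degree 2, i.e. ii.

ii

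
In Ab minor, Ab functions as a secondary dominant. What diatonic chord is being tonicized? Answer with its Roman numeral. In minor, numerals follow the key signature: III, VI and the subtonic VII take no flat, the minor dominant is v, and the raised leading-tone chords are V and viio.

iv

The chord is a major triad on Ab.
A dominant resolves down a perfect fifth: Ab → Db. In Ab minor, Db is scale degree 4, i.e. iv.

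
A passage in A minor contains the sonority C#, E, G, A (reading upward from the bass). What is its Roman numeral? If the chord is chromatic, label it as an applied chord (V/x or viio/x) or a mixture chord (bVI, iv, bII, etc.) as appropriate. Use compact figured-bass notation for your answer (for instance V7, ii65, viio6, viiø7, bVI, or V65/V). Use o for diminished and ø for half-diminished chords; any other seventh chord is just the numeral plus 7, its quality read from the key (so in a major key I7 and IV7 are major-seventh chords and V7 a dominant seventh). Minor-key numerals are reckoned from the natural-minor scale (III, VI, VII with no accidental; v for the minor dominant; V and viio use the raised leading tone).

Stacked in thirds the chord is A-C#-E-G: a dominant seventh chord on A.
A is not a diatonic chord root with this quality in A minor, but it lies a perfect fifth above D (iv), so the chord functions as an applied dominant of iv.
With C# in the bass the chord is in first inversion, so the figured bass is 65.

V65/iv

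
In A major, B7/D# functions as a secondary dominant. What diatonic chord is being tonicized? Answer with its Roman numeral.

V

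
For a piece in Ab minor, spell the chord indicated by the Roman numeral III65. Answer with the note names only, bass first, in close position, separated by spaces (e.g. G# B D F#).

Eb Gb Bb Cb

The numeral's case and figure indicate a major seventh chord. In Ab minor its root, the mediant, is Cb.
Stacking thirds from Cb gives Cb-Eb-Gb-Bb.
With the 65 figure the chord is in first inversion; from the bass Eb upward in close position it reads Eb-Gb-Bb-Cb.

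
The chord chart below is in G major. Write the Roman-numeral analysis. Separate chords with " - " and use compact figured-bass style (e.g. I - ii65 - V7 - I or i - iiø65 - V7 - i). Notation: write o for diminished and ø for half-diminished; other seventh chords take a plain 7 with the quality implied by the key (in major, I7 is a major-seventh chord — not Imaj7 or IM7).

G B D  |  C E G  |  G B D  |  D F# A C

I - IV - I - V7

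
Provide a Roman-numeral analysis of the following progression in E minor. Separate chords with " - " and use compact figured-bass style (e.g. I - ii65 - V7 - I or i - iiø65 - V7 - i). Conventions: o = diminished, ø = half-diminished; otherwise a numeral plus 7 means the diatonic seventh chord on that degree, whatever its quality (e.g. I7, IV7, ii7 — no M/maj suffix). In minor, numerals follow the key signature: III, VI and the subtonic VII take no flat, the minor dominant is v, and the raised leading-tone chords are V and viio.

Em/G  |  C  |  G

i6 - VI - III

Em/G has root E, degree 1 in E minor, so i6.
C: major triad on C = scale degree 6 → VI.
G: major triad on G = scale degree 3 → III.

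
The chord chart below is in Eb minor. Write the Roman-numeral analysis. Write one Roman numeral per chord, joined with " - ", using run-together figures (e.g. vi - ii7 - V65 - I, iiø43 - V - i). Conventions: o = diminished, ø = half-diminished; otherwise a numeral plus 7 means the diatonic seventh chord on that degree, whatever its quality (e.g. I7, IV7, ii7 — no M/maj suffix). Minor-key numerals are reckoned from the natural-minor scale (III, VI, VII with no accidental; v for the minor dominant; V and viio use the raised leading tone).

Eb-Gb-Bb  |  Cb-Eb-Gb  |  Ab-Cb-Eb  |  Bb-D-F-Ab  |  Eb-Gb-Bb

Eb-Gb-Bb: root Eb is the tonic; minor triad there is i.
Cb-Eb-Gb: root Cb is the submediant; major triad there is VI.
Ab-Cb-Eb: minor triad on Ab = scale degree 4 → iv.
Bb-D-F-Ab: root Bb is the dominant; dominant seventh chord there is V7.
Eb-Gb-Bb has root Eb, degree 1 in Eb minor, so i.

i - VI - iv - V7 - i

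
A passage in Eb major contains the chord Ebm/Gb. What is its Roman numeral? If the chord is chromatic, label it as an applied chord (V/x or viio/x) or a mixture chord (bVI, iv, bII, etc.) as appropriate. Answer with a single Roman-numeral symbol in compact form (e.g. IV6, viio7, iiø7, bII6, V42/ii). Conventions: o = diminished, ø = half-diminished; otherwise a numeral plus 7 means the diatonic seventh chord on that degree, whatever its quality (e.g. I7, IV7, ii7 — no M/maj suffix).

The pitches Eb-Gb-Bb form a minor triad rooted on Eb.
Eb is the first degree of Eb major. This is the minor tonic, borrowed from the parallel minor.
With Gb in the bass the chord is in first inversion, so the figured bass is 6.

i6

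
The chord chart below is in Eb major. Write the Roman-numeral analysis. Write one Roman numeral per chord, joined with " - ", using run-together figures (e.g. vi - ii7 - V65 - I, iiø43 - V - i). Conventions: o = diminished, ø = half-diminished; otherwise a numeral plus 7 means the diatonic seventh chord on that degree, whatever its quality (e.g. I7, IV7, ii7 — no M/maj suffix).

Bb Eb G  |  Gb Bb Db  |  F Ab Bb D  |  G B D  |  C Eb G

I64 - bIII - V43 - V/vi - vi

Bb-Eb-G: root Eb is the tonic; major triad there is I64.
Gb-Bb-Db: major triad on Gb — chromatic; bIII (borrowed from the parallel minor).
F-Ab-Bb-D: dominant seventh chord on Bb = scale degree 5 → V43.
G-B-D: a major triad on G, the applied dominant of vi → V/vi.
C-Eb-G: minor triad on C = scale degree 6 → vi.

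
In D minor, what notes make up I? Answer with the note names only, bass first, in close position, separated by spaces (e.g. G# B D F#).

D F# A

I is the major tonic (Picardy third), borrowed from the parallel major. In D minor that root is D.
So the chord is D-F#-A.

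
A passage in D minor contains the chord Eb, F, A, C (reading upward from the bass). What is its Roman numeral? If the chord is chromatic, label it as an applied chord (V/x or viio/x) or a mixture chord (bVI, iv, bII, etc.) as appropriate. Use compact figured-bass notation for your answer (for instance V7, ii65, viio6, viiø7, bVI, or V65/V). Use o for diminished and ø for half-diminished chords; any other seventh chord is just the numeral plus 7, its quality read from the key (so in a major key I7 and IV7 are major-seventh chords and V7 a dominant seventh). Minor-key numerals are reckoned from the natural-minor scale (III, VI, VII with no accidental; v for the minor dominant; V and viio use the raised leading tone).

V42/VI

The pitches F-A-C-Eb form a dominant seventh chord rooted on F.
F is not a diatonic chord root with this quality in D minor, but it lies a perfect fifth above Bb (VI), so the chord functions as an applied dominant of VI.
With Eb in the bass the chord is in third inversion, so the figured bass is 42.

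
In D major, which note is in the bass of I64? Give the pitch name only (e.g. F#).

A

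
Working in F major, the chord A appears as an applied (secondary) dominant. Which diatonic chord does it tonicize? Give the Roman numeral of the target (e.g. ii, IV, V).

The chord is a major triad on A.
A dominant resolves down a perfect fifth: A → D. In F major, D is scale degree 6, i.e. vi.

vi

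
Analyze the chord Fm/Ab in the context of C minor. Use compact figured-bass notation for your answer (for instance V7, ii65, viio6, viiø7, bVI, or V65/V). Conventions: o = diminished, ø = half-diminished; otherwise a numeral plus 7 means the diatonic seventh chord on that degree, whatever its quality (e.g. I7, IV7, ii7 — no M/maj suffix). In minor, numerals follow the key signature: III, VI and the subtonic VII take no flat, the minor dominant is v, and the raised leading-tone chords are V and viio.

iv6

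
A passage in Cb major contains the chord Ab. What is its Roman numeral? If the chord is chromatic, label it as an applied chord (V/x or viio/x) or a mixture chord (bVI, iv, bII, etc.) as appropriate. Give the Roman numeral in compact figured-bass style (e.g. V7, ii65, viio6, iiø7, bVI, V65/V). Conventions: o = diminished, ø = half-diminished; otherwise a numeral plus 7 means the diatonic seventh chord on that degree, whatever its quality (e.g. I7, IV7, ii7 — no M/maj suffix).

V/ii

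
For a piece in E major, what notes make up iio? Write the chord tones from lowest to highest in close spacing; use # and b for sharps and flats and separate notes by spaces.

iio is the diminished supertonic triad, borrowed from the parallel minor. In E major that root is F#.
So the chord is F#-A-C.

F# A C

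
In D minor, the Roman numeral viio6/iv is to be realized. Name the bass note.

A

The applied chord viio6/iv is rooted on F#: F#-A-C.
The figure 6 means first inversion — the third is in the bass.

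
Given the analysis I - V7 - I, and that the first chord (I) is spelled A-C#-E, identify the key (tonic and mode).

A major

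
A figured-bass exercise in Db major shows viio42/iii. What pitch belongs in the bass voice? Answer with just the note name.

The applied chord viio42/iii is rooted on E: E-G-Bb-Db.
The figure 42 means third inversion — the seventh is in the bass.

Db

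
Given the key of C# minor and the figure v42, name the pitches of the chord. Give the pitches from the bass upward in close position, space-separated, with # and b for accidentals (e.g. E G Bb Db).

F# G# B D#

In C# minor, scale degree 5 is G#, and the diatonic chord built there is a minor seventh chord.
That chord is spelled G#-B-D#-F#.
With the 42 figure the chord is in third inversion; from the bass F# upward in close position it reads F#-G#-B-D#.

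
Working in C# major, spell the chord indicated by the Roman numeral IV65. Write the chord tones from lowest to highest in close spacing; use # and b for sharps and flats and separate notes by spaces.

A# C# E# F#

In C# major, scale degree 4 is F#, and the diatonic chord built there is a major seventh chord.
Stacking thirds from F# gives F#-A#-C#-E#.
The figured bass 65 indicates first inversion, placing the third (A#) in the bass: A#-C#-E#-F#.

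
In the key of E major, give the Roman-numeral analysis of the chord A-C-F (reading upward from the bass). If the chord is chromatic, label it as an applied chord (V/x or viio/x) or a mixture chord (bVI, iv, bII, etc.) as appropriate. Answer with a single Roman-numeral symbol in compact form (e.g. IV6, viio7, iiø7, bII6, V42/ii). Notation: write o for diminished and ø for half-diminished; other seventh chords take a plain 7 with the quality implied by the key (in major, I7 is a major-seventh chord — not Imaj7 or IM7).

bII6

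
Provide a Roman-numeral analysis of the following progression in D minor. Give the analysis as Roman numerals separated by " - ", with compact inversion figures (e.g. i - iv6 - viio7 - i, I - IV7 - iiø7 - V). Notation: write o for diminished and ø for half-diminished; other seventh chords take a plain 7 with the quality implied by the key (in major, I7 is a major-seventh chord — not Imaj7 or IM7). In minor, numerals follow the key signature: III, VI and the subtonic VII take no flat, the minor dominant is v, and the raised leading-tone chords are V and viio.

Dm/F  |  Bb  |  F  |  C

i6 - VI - III - VII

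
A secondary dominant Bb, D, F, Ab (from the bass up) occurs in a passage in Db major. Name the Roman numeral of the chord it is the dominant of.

ii

The chord is a dominant seventh chord on Bb.
A dominant resolves down a perfect fifth: Bb → Eb. In Db major, Eb is scale degree 2, i.e. ii.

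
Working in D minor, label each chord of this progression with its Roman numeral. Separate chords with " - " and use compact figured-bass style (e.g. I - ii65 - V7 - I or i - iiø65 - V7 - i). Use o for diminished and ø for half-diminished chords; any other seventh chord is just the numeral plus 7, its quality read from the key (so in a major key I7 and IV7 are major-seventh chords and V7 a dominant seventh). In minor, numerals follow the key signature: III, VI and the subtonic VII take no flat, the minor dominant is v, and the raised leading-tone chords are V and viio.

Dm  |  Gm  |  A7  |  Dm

i - iv - V7 - i

Dm: minor triad on D = scale degree 1 → i.
Gm: minor triad on G = scale degree 4 → iv.
A7: dominant seventh chord on A = scale degree 5 → V7.
Dm has root D, degree 1 in D minor, so i.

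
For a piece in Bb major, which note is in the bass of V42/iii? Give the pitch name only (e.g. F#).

The applied chord V42/iii is rooted on A: A-C#-E-G.
The figure 42 means third inversion — the seventh is in the bass.

G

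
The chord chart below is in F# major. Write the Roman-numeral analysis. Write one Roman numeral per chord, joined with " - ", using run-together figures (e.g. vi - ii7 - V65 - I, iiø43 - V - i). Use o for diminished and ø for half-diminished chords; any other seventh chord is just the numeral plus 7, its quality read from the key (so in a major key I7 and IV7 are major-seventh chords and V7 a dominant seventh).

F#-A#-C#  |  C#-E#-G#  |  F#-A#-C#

F#-A#-C#: major triad on F# = scale degree 1 → I.
C#-E#-G#: root C# is the dominant; major triad there is V.
F#-A#-C#: root F# is the tonic; major triad there is I.

I - V - I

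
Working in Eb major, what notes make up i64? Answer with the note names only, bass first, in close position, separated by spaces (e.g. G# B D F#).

i64 is the minor tonic, borrowed from the parallel minor. In Eb major that root is Eb.
So the chord is Eb-Gb-Bb.
With the 64 figure the chord is in second inversion; from the bass Bb upward in close position it reads Bb-Eb-Gb.

Bb Eb Gb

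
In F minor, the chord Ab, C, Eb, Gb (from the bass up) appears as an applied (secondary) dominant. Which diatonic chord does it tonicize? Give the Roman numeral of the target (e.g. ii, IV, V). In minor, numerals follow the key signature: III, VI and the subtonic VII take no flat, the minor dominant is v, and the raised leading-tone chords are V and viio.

VI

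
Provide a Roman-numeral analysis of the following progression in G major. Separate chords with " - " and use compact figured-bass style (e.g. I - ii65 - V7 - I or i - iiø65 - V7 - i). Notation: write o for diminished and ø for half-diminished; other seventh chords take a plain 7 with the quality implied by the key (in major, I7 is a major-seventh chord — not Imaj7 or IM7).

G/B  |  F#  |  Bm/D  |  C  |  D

I6 - V/iii - iii6 - IV - V

G/B has root G, degree 1 in G major, so I6.
F#: chromatic; F# is V of iii, so V/iii.
Bm/D has root B, degree 3 in G major, so iii6.
C has root C, degree 4 in G major, so IV.
D: root D is the dominant; major triad there is V.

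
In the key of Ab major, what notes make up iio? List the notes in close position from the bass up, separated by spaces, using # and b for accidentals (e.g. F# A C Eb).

Bb Db Fb

iio is the diminished supertonic triad, borrowed from the parallel minor. In Ab major that root is Bb.
So the chord is Bb-Db-Fb.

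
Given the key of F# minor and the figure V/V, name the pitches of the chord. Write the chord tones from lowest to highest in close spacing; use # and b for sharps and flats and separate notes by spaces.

V/V is a secondary dominant — the dominant triad of V. V in F# minor is C#, so the applied chord's root is G#, a perfect fifth above.
Building a major triad on G# gives G#-B#-D#.

G# B# D#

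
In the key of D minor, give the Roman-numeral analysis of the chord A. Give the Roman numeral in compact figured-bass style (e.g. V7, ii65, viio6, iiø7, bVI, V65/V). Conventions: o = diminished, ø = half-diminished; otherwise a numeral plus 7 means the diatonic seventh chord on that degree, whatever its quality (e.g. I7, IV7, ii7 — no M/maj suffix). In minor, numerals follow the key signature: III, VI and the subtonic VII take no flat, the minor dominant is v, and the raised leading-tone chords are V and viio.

Stacked in thirds the chord is A-C#-E: a major triad on A.
A is scale degree 5 in D minor, and a major triad on that degree is written V.

V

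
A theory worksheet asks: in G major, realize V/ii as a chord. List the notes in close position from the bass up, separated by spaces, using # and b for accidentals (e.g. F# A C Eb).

E G# B

V/ii is a secondary dominant — the dominant triad of ii. ii in G major is A, so the applied chord's root is E, a perfect fifth above.
Building a major triad on E gives E-G#-B.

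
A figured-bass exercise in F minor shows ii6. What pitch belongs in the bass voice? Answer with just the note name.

Bb

ii in F minor has root G; the chord is G-Bb-D.
The figure 6 means first inversion — the third is in the bass.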